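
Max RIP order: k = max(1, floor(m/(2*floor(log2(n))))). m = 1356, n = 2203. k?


floor(log2(2203)) = 11.
2*11 = 22.
m/(2*floor(log2(n))) = 1356/22 ≈ 61.6364.
floor = 61.
k = max(1, 61) = 61.

61


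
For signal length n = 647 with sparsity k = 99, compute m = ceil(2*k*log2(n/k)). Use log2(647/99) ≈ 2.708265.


log2(n/k) = log2(647/99) ≈ 2.708265.
2*k*log2(n/k) ≈ 2*99*2.708265 = 536.23647.
m = ceil(536.23647) = 537.

537


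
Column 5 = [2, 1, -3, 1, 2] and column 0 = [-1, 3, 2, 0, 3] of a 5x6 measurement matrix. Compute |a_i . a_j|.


Inner product: 2*-1 + 1*3 + -3*2 + 1*0 + 2*3
Products: [-2, 3, -6, 0, 6]
Sum = 1.
|dot| = 1.

1


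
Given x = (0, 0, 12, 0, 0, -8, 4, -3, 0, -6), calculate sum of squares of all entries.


Non-zero entries: [(2, 12), (5, -8), (6, 4), (7, -3), (9, -6)]
Squares: [144, 64, 16, 9, 36]
||x||_2^2 = sum = 269.

269


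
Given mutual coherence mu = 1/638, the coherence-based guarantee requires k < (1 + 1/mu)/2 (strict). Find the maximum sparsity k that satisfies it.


1/mu = 638.
1 + 1/mu = 639.
(1 + 1/mu)/2 = 319.5 is not an integer, so k_max = floor(319.5) = 319.

319


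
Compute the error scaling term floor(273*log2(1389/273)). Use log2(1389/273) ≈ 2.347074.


log2(n/k) = log2(1389/273) ≈ 2.347074.
k*log2(n/k) ≈ 273*2.347074 = 640.751202.
floor(640.751202) = 640.

640


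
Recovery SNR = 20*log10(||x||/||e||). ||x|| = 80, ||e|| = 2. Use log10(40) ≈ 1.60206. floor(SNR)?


||x||/||e|| = 80/2 = 40.
log10(40) ≈ 1.60206.
20*log10(||x||/||e||) ≈ 20*1.60206 = 32.0412.
floor(32.0412) = 32.

32


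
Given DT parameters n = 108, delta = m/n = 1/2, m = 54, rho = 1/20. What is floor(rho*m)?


m = 1/2*108 = 54.
rho = 1/20.
rho*m = 1/20*54 = 2.7.
k = floor(2.7) = 2.

2


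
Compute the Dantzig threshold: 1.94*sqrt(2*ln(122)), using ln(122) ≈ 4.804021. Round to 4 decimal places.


ln(122) ≈ 4.804021.
2*ln(n) ≈ 9.608042.
sqrt(2*ln(n)) ≈ sqrt(9.608042) ≈ 3.099684.
threshold ≈ 1.94*3.099684 = 6.01338696 ≈ 6.0134.

6.0134


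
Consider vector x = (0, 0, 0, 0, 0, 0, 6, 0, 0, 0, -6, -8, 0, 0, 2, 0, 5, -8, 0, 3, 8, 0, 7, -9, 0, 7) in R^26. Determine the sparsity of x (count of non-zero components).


Non-zero positions: [6, 10, 11, 14, 16, 17, 19, 20, 22, 23, 25].
Sparsity = 11.

11


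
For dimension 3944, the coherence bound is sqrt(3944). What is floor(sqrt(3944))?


62^2 = 3844 <= 3944 < 3969 = 63^2, so 62 <= sqrt(3944) < 63.
floor(sqrt(3944)) = 62.

62


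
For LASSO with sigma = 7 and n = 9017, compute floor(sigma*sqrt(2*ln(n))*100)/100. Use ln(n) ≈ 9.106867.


ln(9017) ≈ 9.106867.
2*ln(n) ≈ 18.213734.
sqrt(2*ln(n)) ≈ sqrt(18.213734) ≈ 4.267755.
lambda ≈ 7*4.267755 = 29.874285.
floor(lambda*100)/100 = 29.87.

29.87


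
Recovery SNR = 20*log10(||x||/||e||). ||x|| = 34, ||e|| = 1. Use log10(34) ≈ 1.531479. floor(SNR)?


||x||/||e|| = 34/1 = 34.
log10(34) ≈ 1.531479.
20*log10(||x||/||e||) ≈ 20*1.531479 = 30.62958.
floor(30.62958) = 30.

30


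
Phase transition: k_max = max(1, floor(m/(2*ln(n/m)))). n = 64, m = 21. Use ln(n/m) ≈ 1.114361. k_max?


n/m = 64/21.
ln(n/m) ≈ 1.114361.
2*ln(n/m) ≈ 2.228722.
m/(2*ln(n/m)) ≈ 21/2.228722 ≈ 9.4224.
floor = 9.
k_max = max(1, 9) = 9.

9


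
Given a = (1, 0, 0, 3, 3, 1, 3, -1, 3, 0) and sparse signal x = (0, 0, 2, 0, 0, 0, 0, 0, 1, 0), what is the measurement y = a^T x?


Non-zero terms: ['0*2', '3*1']
Products: [0, 3]
y = sum = 3.

3


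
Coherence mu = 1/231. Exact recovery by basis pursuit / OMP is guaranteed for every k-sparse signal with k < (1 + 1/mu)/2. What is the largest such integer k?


1/mu = 231.
1 + 1/mu = 232.
(1 + 1/mu)/2 = 116 is an integer and the inequality is strict, so k_max = 116 - 1 = 115.

115


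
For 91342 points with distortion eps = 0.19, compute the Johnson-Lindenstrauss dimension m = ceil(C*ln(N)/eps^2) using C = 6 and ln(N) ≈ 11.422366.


ln(91342) ≈ 11.422366.
eps^2 = 0.19^2 = 0.0361.
C*ln(N)/eps^2 ≈ 6*11.422366/0.0361 ≈ 1898.4542.
m = ceil(1898.4542) = 1899.

1899


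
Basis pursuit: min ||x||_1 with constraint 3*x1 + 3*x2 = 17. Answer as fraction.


Axis intercepts:
  x1 = 17/3, x2 = 0: L1 = 17/3
  x1 = 0, x2 = 17/3: L1 = 17/3
x* = (17/3, 0)
||x*||_1 = 17/3.

17/3


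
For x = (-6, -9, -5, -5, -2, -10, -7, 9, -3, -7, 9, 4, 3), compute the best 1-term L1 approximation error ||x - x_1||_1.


Sorted |x_i| descending: [10, 9, 9, 9, 7, 7, 6, 5, 5, 4, 3, 3, 2]
Keep top 1: [10]
Tail entries: [9, 9, 9, 7, 7, 6, 5, 5, 4, 3, 3, 2]
L1 error = sum of tail = 69.

69


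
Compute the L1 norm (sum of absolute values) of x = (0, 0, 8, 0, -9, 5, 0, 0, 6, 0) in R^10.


Non-zero entries: [(2, 8), (4, -9), (5, 5), (8, 6)]
Absolute values: [8, 9, 5, 6]
||x||_1 = sum = 28.

28


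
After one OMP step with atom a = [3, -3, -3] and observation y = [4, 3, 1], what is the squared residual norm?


a^T a = 27.
a^T y = 0.
coeff = 0/27 = 0.
||r||^2 = 26.

26


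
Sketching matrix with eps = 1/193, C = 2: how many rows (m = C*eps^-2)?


1/eps = 193.
(1/eps)^2 = 37249.
m = 2*37249 = 74498.

74498


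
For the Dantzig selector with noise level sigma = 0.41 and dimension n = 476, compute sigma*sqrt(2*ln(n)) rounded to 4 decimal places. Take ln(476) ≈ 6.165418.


ln(476) ≈ 6.165418.
2*ln(n) ≈ 12.330836.
sqrt(2*ln(n)) ≈ sqrt(12.330836) ≈ 3.511529.
threshold ≈ 0.41*3.511529 = 1.43972689 ≈ 1.4397.

1.4397


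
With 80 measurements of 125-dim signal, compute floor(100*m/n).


100*m/n = 100*80/125 ≈ 64.0.
floor = 64.

64


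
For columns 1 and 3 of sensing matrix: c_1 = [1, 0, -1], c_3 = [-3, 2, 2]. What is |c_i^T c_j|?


Inner product: 1*-3 + 0*2 + -1*2
Products: [-3, 0, -2]
Sum = -5.
|dot| = 5.

5


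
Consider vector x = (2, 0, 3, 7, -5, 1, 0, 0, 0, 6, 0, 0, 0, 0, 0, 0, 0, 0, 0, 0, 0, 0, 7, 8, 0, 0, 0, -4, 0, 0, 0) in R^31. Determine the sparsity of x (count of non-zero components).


Non-zero positions: [0, 2, 3, 4, 5, 9, 22, 23, 27].
Sparsity = 9.

9


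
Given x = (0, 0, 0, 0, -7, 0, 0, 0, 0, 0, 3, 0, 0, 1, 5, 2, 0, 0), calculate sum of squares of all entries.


Non-zero entries: [(4, -7), (10, 3), (13, 1), (14, 5), (15, 2)]
Squares: [49, 9, 1, 25, 4]
||x||_2^2 = sum = 88.

88


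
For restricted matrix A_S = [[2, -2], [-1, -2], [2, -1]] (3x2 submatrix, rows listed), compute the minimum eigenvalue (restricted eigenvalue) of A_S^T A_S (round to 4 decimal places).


A_S^T A_S = [[9, -4], [-4, 9]].
trace = 18.
det = 65.
disc = trace^2 - 4*det = 324 - 4*65 = 64.
sqrt(64) = 8.
lam_min = (18 - 8)/2 = 5 = 5.0000.

5.0000


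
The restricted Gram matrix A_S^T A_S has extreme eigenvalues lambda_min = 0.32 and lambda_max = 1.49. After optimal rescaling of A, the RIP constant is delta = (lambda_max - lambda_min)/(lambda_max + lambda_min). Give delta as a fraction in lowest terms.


lambda_max - lambda_min = 1.49 - 0.32 = 1.17.
lambda_max + lambda_min = 1.49 + 0.32 = 1.81.
delta = 1.17/1.81 = 117/181.

117/181


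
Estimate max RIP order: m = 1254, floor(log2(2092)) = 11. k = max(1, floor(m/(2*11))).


floor(log2(2092)) = 11.
2*11 = 22.
m/(2*floor(log2(n))) = 1254/22 ≈ 57.0.
floor = 57.
k = max(1, 57) = 57.

57


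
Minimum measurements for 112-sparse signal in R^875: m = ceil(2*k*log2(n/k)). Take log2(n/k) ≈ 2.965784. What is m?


log2(n/k) = log2(875/112) ≈ 2.965784.
2*k*log2(n/k) ≈ 2*112*2.965784 = 664.335616.
m = ceil(664.335616) = 665.

665


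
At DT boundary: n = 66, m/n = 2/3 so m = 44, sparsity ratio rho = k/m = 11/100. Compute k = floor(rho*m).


m = 2/3*66 = 44.
rho = 11/100.
rho*m = 11/100*44 = 4.84.
k = floor(4.84) = 4.

4


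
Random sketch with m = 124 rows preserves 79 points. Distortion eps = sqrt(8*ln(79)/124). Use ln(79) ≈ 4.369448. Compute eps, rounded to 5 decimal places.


ln(79) ≈ 4.369448.
8*ln(N)/m ≈ 8*4.369448/124 ≈ 0.28189987.
eps = sqrt(0.28189987) ≈ 0.5309424 ≈ 0.53094.

0.53094


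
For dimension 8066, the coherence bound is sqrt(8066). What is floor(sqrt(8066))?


89^2 = 7921 <= 8066 < 8100 = 90^2, so 89 <= sqrt(8066) < 90.
floor(sqrt(8066)) = 89.

89


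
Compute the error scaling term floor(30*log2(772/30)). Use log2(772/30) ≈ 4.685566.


log2(n/k) = log2(772/30) ≈ 4.685566.
k*log2(n/k) ≈ 30*4.685566 = 140.56698.
floor(140.56698) = 140.

140


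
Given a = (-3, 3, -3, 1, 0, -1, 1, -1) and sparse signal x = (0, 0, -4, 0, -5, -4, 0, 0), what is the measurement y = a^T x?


Non-zero terms: ['-3*-4', '0*-5', '-1*-4']
Products: [12, 0, 4]
y = sum = 16.

16


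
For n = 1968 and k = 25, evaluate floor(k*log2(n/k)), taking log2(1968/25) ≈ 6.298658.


log2(n/k) = log2(1968/25) ≈ 6.298658.
k*log2(n/k) ≈ 25*6.298658 = 157.46645.
floor(157.46645) = 157.

157


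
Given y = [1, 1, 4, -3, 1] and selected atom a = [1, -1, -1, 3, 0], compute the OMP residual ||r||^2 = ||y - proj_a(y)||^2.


a^T a = 12.
a^T y = -13.
coeff = -13/12 = -13/12.
||r||^2 = 167/12.

167/12


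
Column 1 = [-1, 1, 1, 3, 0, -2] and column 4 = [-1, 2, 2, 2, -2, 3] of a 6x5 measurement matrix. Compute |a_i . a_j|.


Inner product: -1*-1 + 1*2 + 1*2 + 3*2 + 0*-2 + -2*3
Products: [1, 2, 2, 6, 0, -6]
Sum = 5.
|dot| = 5.

5


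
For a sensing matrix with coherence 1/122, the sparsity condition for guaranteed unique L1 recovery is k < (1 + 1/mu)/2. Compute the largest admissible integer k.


1/mu = 122.
1 + 1/mu = 123.
(1 + 1/mu)/2 = 61.5 is not an integer, so k_max = floor(61.5) = 61.

61


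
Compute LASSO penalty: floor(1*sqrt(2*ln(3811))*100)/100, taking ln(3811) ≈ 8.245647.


ln(3811) ≈ 8.245647.
2*ln(n) ≈ 16.491294.
sqrt(2*ln(n)) ≈ sqrt(16.491294) ≈ 4.060947.
lambda ≈ 1*4.060947 = 4.060947.
floor(lambda*100)/100 = 4.06.

4.06


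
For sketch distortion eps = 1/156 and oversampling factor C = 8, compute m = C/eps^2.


1/eps = 156.
(1/eps)^2 = 24336.
m = 8*24336 = 194688.

194688


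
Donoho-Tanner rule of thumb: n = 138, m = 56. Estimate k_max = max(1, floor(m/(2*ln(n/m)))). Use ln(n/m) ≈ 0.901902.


n/m = 138/56 = 69/28.
ln(n/m) ≈ 0.901902.
2*ln(n/m) ≈ 1.803804.
m/(2*ln(n/m)) ≈ 56/1.803804 ≈ 31.0455.
floor = 31.
k_max = max(1, 31) = 31.

31


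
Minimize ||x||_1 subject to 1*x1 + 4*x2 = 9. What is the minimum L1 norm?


Axis intercepts:
  x1 = 9, x2 = 0: L1 = 9
  x1 = 0, x2 = 9/4: L1 = 9/4
x* = (0, 9/4)
||x*||_1 = 9/4.

9/4


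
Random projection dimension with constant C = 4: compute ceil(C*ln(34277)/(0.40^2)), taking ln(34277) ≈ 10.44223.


ln(34277) ≈ 10.44223.
eps^2 = 0.40^2 = 0.16.
C*ln(N)/eps^2 ≈ 4*10.44223/0.16 ≈ 261.0557.
m = ceil(261.0557) = 262.

262


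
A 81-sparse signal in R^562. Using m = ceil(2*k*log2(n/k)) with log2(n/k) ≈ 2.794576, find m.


log2(n/k) = log2(562/81) ≈ 2.794576.
2*k*log2(n/k) ≈ 2*81*2.794576 = 452.721312.
m = ceil(452.721312) = 453.

453


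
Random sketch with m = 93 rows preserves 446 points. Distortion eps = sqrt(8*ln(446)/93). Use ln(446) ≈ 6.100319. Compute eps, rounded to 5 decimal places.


ln(446) ≈ 6.100319.
8*ln(N)/m ≈ 8*6.100319/93 ≈ 0.52475862.
eps = sqrt(0.52475862) ≈ 0.7244023 ≈ 0.72440.

0.72440


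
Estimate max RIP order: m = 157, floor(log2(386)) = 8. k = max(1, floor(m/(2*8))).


floor(log2(386)) = 8.
2*8 = 16.
m/(2*floor(log2(n))) = 157/16 ≈ 9.8125.
floor = 9.
k = max(1, 9) = 9.

9


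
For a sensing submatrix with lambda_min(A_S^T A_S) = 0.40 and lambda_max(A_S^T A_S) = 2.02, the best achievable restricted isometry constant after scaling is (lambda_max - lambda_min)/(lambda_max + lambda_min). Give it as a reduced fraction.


lambda_max - lambda_min = 2.02 - 0.40 = 1.62.
lambda_max + lambda_min = 2.02 + 0.40 = 2.42.
delta = 1.62/2.42 = 162/242 = 81/121.

81/121


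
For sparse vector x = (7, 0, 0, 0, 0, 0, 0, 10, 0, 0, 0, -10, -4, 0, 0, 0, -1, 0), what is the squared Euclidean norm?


Non-zero entries: [(0, 7), (7, 10), (11, -10), (12, -4), (16, -1)]
Squares: [49, 100, 100, 16, 1]
||x||_2^2 = sum = 266.

266


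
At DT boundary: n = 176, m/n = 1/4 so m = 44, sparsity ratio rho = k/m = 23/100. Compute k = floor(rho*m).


m = 1/4*176 = 44.
rho = 23/100.
rho*m = 23/100*44 = 10.12.
k = floor(10.12) = 10.

10


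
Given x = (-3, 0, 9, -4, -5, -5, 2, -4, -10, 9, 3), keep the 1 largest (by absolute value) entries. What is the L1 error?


Sorted |x_i| descending: [10, 9, 9, 5, 5, 4, 4, 3, 3, 2, 0]
Keep top 1: [10]
Tail entries: [9, 9, 5, 5, 4, 4, 3, 3, 2, 0]
L1 error = sum of tail = 44.

44


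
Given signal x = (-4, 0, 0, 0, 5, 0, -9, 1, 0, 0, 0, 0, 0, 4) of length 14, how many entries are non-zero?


Non-zero positions: [0, 4, 6, 7, 13].
Sparsity = 5.

5


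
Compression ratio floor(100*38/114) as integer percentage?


100*m/n = 100*38/114 ≈ 33.3333.
floor = 33.

33


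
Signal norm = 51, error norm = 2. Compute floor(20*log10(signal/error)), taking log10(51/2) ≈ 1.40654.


||x||/||e|| = 51/2.
log10(51/2) ≈ 1.40654.
20*log10(||x||/||e||) ≈ 20*1.40654 = 28.1308.
floor(28.1308) = 28.

28


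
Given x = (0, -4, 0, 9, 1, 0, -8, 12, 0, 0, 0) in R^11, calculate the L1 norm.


Non-zero entries: [(1, -4), (3, 9), (4, 1), (6, -8), (7, 12)]
Absolute values: [4, 9, 1, 8, 12]
||x||_1 = sum = 34.

34


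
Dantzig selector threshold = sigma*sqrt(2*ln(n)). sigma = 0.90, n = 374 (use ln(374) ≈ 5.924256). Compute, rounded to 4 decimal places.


ln(374) ≈ 5.924256.
2*ln(n) ≈ 11.848512.
sqrt(2*ln(n)) ≈ sqrt(11.848512) ≈ 3.442167.
threshold ≈ 0.90*3.442167 = 3.0979503 ≈ 3.0980.

3.0980


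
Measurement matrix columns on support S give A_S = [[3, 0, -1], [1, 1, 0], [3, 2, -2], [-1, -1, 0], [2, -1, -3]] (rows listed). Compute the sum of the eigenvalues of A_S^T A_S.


Sum of eigenvalues of A_S^T A_S = trace(A_S^T A_S) = sum of squared column norms of A_S.
A_S^T A_S diagonal: [24, 7, 14].
trace = 24 + 7 + 14 = 45.

45


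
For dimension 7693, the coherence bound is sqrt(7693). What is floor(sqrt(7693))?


87^2 = 7569 <= 7693 < 7744 = 88^2, so 87 <= sqrt(7693) < 88.
floor(sqrt(7693)) = 87.

87


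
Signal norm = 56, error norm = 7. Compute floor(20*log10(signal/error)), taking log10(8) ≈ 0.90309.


||x||/||e|| = 56/7 = 8.
log10(8) ≈ 0.90309.
20*log10(||x||/||e||) ≈ 20*0.90309 = 18.0618.
floor(18.0618) = 18.

18


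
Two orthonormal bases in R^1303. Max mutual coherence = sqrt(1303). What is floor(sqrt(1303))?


36^2 = 1296 <= 1303 < 1369 = 37^2, so 36 <= sqrt(1303) < 37.
floor(sqrt(1303)) = 36.

36


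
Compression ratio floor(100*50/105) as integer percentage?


100*m/n = 100*50/105 ≈ 47.619.
floor = 47.

47


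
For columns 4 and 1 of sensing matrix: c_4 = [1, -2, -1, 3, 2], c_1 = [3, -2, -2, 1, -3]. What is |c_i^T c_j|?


Inner product: 1*3 + -2*-2 + -1*-2 + 3*1 + 2*-3
Products: [3, 4, 2, 3, -6]
Sum = 6.
|dot| = 6.

6


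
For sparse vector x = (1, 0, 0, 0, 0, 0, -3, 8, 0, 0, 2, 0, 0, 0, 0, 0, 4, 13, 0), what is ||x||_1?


Non-zero entries: [(0, 1), (6, -3), (7, 8), (10, 2), (16, 4), (17, 13)]
Absolute values: [1, 3, 8, 2, 4, 13]
||x||_1 = sum = 31.

31


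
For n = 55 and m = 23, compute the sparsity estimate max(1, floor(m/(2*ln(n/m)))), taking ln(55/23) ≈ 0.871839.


n/m = 55/23.
ln(n/m) ≈ 0.871839.
2*ln(n/m) ≈ 1.743678.
m/(2*ln(n/m)) ≈ 23/1.743678 ≈ 13.1905.
floor = 13.
k_max = max(1, 13) = 13.

13


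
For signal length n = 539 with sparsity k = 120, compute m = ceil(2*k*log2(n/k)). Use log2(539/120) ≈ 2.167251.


log2(n/k) = log2(539/120) ≈ 2.167251.
2*k*log2(n/k) ≈ 2*120*2.167251 = 520.14024.
m = ceil(520.14024) = 521.

521


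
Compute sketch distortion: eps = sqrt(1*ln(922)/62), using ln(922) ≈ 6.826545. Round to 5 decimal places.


ln(922) ≈ 6.826545.
1*ln(N)/m ≈ 1*6.826545/62 ≈ 0.11010556.
eps = sqrt(0.11010556) ≈ 0.3318216 ≈ 0.33182.

0.33182


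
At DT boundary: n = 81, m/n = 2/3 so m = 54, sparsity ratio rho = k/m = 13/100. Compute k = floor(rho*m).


m = 2/3*81 = 54.
rho = 13/100.
rho*m = 13/100*54 = 7.02.
k = floor(7.02) = 7.

7


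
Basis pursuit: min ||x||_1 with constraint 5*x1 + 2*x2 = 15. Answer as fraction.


Axis intercepts:
  x1 = 3, x2 = 0: L1 = 3
  x1 = 0, x2 = 15/2: L1 = 15/2
x* = (3, 0)
||x*||_1 = 3.

3


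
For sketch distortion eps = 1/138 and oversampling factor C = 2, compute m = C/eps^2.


1/eps = 138.
(1/eps)^2 = 19044.
m = 2*19044 = 38088.

38088


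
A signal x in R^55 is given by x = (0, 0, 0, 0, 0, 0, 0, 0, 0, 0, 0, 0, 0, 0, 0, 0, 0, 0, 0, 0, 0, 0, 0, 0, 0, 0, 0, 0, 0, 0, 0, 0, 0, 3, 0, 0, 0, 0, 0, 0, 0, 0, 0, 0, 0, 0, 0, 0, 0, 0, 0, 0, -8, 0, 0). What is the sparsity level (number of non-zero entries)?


Non-zero positions: [33, 52].
Sparsity = 2.

2


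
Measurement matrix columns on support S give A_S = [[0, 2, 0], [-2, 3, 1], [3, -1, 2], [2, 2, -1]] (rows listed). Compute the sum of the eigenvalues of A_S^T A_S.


Sum of eigenvalues of A_S^T A_S = trace(A_S^T A_S) = sum of squared column norms of A_S.
A_S^T A_S diagonal: [17, 18, 6].
trace = 17 + 18 + 6 = 41.

41


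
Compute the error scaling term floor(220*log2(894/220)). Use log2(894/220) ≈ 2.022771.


log2(n/k) = log2(894/220) ≈ 2.022771.
k*log2(n/k) ≈ 220*2.022771 = 445.00962.
floor(445.00962) = 445.

445


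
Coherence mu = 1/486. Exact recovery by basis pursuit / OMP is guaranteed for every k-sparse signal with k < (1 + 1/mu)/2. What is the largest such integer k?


1/mu = 486.
1 + 1/mu = 487.
(1 + 1/mu)/2 = 243.5 is not an integer, so k_max = floor(243.5) = 243.

243


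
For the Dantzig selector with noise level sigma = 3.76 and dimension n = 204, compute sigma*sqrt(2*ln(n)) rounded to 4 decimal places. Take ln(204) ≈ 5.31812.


ln(204) ≈ 5.31812.
2*ln(n) ≈ 10.63624.
sqrt(2*ln(n)) ≈ sqrt(10.63624) ≈ 3.261325.
threshold ≈ 3.76*3.261325 = 12.262582 ≈ 12.2626.

12.2626


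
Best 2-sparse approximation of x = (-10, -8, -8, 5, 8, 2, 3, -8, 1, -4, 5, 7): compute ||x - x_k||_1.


Sorted |x_i| descending: [10, 8, 8, 8, 8, 7, 5, 5, 4, 3, 2, 1]
Keep top 2: [10, 8]
Tail entries: [8, 8, 8, 7, 5, 5, 4, 3, 2, 1]
L1 error = sum of tail = 51.

51


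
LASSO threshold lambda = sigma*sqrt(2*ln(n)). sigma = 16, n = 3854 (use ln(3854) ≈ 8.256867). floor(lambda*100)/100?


ln(3854) ≈ 8.256867.
2*ln(n) ≈ 16.513734.
sqrt(2*ln(n)) ≈ sqrt(16.513734) ≈ 4.063709.
lambda ≈ 16*4.063709 = 65.019344.
floor(lambda*100)/100 = 65.01.

65.01


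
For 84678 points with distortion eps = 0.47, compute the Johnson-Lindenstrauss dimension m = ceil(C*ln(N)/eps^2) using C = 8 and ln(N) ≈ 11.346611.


ln(84678) ≈ 11.346611.
eps^2 = 0.47^2 = 0.2209.
C*ln(N)/eps^2 ≈ 8*11.346611/0.2209 ≈ 410.923.
m = ceil(410.923) = 411.

411


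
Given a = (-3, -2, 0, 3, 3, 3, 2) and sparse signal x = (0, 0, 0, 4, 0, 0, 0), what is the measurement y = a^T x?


Non-zero terms: ['3*4']
Products: [12]
y = sum = 12.

12


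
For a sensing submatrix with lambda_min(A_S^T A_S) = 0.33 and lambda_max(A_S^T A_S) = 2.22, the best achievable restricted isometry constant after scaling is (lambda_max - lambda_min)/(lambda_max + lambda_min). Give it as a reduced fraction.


lambda_max - lambda_min = 2.22 - 0.33 = 1.89.
lambda_max + lambda_min = 2.22 + 0.33 = 2.55.
delta = 1.89/2.55 = 189/255 = 63/85.

63/85


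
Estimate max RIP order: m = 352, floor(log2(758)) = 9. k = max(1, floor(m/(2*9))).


floor(log2(758)) = 9.
2*9 = 18.
m/(2*floor(log2(n))) = 352/18 ≈ 19.5556.
floor = 19.
k = max(1, 19) = 19.

19


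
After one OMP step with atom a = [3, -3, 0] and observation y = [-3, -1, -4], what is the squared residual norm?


a^T a = 18.
a^T y = -6.
coeff = -6/18 = -1/3.
||r||^2 = 24.

24


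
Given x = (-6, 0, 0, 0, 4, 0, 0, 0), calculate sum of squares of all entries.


Non-zero entries: [(0, -6), (4, 4)]
Squares: [36, 16]
||x||_2^2 = sum = 52.

52


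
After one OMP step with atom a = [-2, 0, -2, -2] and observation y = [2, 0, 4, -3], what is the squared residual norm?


a^T a = 12.
a^T y = -6.
coeff = -6/12 = -1/2.
||r||^2 = 26.

26


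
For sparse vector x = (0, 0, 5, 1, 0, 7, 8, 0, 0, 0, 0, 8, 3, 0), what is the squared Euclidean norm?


Non-zero entries: [(2, 5), (3, 1), (5, 7), (6, 8), (11, 8), (12, 3)]
Squares: [25, 1, 49, 64, 64, 9]
||x||_2^2 = sum = 212.

212


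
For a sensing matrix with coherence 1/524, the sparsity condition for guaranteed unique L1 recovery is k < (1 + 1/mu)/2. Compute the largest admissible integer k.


1/mu = 524.
1 + 1/mu = 525.
(1 + 1/mu)/2 = 262.5 is not an integer, so k_max = floor(262.5) = 262.

262


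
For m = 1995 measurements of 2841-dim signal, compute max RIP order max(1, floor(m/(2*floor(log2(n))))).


floor(log2(2841)) = 11.
2*11 = 22.
m/(2*floor(log2(n))) = 1995/22 ≈ 90.6818.
floor = 90.
k = max(1, 90) = 90.

90


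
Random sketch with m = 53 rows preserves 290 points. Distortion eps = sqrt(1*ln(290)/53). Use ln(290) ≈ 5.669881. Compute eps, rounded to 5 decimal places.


ln(290) ≈ 5.669881.
1*ln(N)/m ≈ 1*5.669881/53 ≈ 0.10697889.
eps = sqrt(0.10697889) ≈ 0.3270763 ≈ 0.32708.

0.32708


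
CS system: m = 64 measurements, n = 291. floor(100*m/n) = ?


100*m/n = 100*64/291 ≈ 21.9931.
floor = 21.

21


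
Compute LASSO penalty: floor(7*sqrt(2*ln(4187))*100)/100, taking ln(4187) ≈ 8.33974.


ln(4187) ≈ 8.33974.
2*ln(n) ≈ 16.67948.
sqrt(2*ln(n)) ≈ sqrt(16.67948) ≈ 4.084052.
lambda ≈ 7*4.084052 = 28.588364.
floor(lambda*100)/100 = 28.58.

28.58


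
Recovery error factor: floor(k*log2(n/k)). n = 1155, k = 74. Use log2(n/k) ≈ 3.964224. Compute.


log2(n/k) = log2(1155/74) ≈ 3.964224.
k*log2(n/k) ≈ 74*3.964224 = 293.352576.
floor(293.352576) = 293.

293


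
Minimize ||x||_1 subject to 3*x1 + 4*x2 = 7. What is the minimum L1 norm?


Axis intercepts:
  x1 = 7/3, x2 = 0: L1 = 7/3
  x1 = 0, x2 = 7/4: L1 = 7/4
x* = (0, 7/4)
||x*||_1 = 7/4.

7/4


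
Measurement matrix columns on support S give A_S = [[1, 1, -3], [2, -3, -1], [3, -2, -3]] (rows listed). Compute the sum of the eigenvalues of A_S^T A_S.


Sum of eigenvalues of A_S^T A_S = trace(A_S^T A_S) = sum of squared column norms of A_S.
A_S^T A_S diagonal: [14, 14, 19].
trace = 14 + 14 + 19 = 47.

47


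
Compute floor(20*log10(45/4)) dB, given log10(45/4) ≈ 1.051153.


||x||/||e|| = 45/4.
log10(45/4) ≈ 1.051153.
20*log10(||x||/||e||) ≈ 20*1.051153 = 21.02306.
floor(21.02306) = 21.

21


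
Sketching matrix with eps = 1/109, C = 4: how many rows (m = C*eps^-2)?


1/eps = 109.
(1/eps)^2 = 11881.
m = 4*11881 = 47524.

47524


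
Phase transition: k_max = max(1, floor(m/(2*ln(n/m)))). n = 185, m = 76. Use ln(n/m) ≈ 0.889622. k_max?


n/m = 185/76.
ln(n/m) ≈ 0.889622.
2*ln(n/m) ≈ 1.779244.
m/(2*ln(n/m)) ≈ 76/1.779244 ≈ 42.7148.
floor = 42.
k_max = max(1, 42) = 42.

42


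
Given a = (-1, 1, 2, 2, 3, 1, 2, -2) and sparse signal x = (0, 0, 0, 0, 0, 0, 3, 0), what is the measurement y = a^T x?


Non-zero terms: ['2*3']
Products: [6]
y = sum = 6.

6


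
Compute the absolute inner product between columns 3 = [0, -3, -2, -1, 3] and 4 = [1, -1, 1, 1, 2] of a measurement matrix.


Inner product: 0*1 + -3*-1 + -2*1 + -1*1 + 3*2
Products: [0, 3, -2, -1, 6]
Sum = 6.
|dot| = 6.

6


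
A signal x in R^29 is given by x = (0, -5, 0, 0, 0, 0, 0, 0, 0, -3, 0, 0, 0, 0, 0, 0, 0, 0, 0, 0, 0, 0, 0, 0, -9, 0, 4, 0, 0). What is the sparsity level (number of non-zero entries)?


Non-zero positions: [1, 9, 24, 26].
Sparsity = 4.

4


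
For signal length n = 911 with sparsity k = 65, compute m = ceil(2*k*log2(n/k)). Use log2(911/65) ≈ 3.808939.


log2(n/k) = log2(911/65) ≈ 3.808939.
2*k*log2(n/k) ≈ 2*65*3.808939 = 495.16207.
m = ceil(495.16207) = 496.

496


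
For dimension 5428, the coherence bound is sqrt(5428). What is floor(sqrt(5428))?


73^2 = 5329 <= 5428 < 5476 = 74^2, so 73 <= sqrt(5428) < 74.
floor(sqrt(5428)) = 73.

73


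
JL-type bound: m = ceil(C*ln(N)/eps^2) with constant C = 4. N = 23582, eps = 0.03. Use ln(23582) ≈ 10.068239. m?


ln(23582) ≈ 10.068239.
eps^2 = 0.03^2 = 0.0009.
C*ln(N)/eps^2 ≈ 4*10.068239/0.0009 ≈ 44747.7289.
m = ceil(44747.7289) = 44748.

44748


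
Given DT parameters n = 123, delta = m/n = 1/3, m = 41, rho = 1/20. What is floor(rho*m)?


m = 1/3*123 = 41.
rho = 1/20.
rho*m = 1/20*41 = 2.05.
k = floor(2.05) = 2.

2


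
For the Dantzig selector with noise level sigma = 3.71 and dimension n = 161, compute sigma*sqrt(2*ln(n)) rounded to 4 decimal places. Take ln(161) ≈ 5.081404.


ln(161) ≈ 5.081404.
2*ln(n) ≈ 10.162808.
sqrt(2*ln(n)) ≈ sqrt(10.162808) ≈ 3.187916.
threshold ≈ 3.71*3.187916 = 11.82716836 ≈ 11.8272.

11.8272


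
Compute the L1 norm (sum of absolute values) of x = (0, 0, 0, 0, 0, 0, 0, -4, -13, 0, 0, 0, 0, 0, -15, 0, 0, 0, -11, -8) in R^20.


Non-zero entries: [(7, -4), (8, -13), (14, -15), (18, -11), (19, -8)]
Absolute values: [4, 13, 15, 11, 8]
||x||_1 = sum = 51.

51


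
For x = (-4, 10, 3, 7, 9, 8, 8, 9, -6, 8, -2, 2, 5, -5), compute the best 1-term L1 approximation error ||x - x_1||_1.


Sorted |x_i| descending: [10, 9, 9, 8, 8, 8, 7, 6, 5, 5, 4, 3, 2, 2]
Keep top 1: [10]
Tail entries: [9, 9, 8, 8, 8, 7, 6, 5, 5, 4, 3, 2, 2]
L1 error = sum of tail = 76.

76


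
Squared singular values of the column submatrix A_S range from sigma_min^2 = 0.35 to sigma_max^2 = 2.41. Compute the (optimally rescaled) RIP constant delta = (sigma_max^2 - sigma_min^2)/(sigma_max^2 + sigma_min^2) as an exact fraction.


lambda_max - lambda_min = 2.41 - 0.35 = 2.06.
lambda_max + lambda_min = 2.41 + 0.35 = 2.76.
delta = 2.06/2.76 = 206/276 = 103/138.

103/138


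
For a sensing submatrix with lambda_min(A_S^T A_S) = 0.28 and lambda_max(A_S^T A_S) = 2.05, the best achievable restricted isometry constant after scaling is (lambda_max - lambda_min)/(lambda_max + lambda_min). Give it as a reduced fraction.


lambda_max - lambda_min = 2.05 - 0.28 = 1.77.
lambda_max + lambda_min = 2.05 + 0.28 = 2.33.
delta = 1.77/2.33 = 177/233.

177/233


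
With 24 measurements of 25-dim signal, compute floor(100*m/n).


100*m/n = 100*24/25 ≈ 96.0.
floor = 96.

96


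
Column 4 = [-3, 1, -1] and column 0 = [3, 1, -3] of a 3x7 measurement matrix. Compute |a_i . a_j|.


Inner product: -3*3 + 1*1 + -1*-3
Products: [-9, 1, 3]
Sum = -5.
|dot| = 5.

5


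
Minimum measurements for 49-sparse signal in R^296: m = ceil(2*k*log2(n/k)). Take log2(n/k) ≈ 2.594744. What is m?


log2(n/k) = log2(296/49) ≈ 2.594744.
2*k*log2(n/k) ≈ 2*49*2.594744 = 254.284912.
m = ceil(254.284912) = 255.

255


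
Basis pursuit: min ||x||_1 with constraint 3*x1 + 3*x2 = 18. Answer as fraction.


Axis intercepts:
  x1 = 6, x2 = 0: L1 = 6
  x1 = 0, x2 = 6: L1 = 6
x* = (6, 0)
||x*||_1 = 6.

6


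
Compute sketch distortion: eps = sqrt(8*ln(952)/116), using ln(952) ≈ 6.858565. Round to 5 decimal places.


ln(952) ≈ 6.858565.
8*ln(N)/m ≈ 8*6.858565/116 ≈ 0.47300448.
eps = sqrt(0.47300448) ≈ 0.6877532 ≈ 0.68775.

0.68775


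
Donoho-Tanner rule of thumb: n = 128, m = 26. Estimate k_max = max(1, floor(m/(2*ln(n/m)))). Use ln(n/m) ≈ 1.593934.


n/m = 128/26 = 64/13.
ln(n/m) ≈ 1.593934.
2*ln(n/m) ≈ 3.187868.
m/(2*ln(n/m)) ≈ 26/3.187868 ≈ 8.1559.
floor = 8.
k_max = max(1, 8) = 8.

8


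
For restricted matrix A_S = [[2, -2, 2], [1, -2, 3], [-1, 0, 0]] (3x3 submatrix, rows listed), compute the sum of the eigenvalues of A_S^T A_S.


Sum of eigenvalues of A_S^T A_S = trace(A_S^T A_S) = sum of squared column norms of A_S.
A_S^T A_S diagonal: [6, 8, 13].
trace = 6 + 8 + 13 = 27.

27


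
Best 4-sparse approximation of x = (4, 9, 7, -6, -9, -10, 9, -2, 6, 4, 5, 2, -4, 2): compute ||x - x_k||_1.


Sorted |x_i| descending: [10, 9, 9, 9, 7, 6, 6, 5, 4, 4, 4, 2, 2, 2]
Keep top 4: [10, 9, 9, 9]
Tail entries: [7, 6, 6, 5, 4, 4, 4, 2, 2, 2]
L1 error = sum of tail = 42.

42


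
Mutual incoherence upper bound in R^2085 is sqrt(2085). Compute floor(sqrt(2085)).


45^2 = 2025 <= 2085 < 2116 = 46^2, so 45 <= sqrt(2085) < 46.
floor(sqrt(2085)) = 45.

45


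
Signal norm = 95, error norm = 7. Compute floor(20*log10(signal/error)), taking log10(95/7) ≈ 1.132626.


||x||/||e|| = 95/7.
log10(95/7) ≈ 1.132626.
20*log10(||x||/||e||) ≈ 20*1.132626 = 22.65252.
floor(22.65252) = 22.

22


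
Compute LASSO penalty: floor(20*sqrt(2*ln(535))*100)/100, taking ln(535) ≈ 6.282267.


ln(535) ≈ 6.282267.
2*ln(n) ≈ 12.564534.
sqrt(2*ln(n)) ≈ sqrt(12.564534) ≈ 3.544649.
lambda ≈ 20*3.544649 = 70.89298.
floor(lambda*100)/100 = 70.89.

70.89


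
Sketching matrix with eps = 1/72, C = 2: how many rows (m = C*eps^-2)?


1/eps = 72.
(1/eps)^2 = 5184.
m = 2*5184 = 10368.

10368


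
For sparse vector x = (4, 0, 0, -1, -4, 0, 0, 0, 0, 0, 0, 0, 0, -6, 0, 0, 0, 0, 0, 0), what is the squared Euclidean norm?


Non-zero entries: [(0, 4), (3, -1), (4, -4), (13, -6)]
Squares: [16, 1, 16, 36]
||x||_2^2 = sum = 69.

69


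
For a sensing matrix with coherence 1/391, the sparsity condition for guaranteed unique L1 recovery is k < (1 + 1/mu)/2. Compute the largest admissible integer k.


1/mu = 391.
1 + 1/mu = 392.
(1 + 1/mu)/2 = 196 is an integer and the inequality is strict, so k_max = 196 - 1 = 195.

195


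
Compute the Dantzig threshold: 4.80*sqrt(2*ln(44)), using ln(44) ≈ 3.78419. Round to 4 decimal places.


ln(44) ≈ 3.78419.
2*ln(n) ≈ 7.56838.
sqrt(2*ln(n)) ≈ sqrt(7.56838) ≈ 2.751069.
threshold ≈ 4.80*2.751069 = 13.2051312 ≈ 13.2051.

13.2051


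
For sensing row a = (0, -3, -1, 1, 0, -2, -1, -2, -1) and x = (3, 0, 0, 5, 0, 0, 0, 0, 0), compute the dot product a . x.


Non-zero terms: ['0*3', '1*5']
Products: [0, 5]
y = sum = 5.

5


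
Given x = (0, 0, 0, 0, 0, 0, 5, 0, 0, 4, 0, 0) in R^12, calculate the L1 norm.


Non-zero entries: [(6, 5), (9, 4)]
Absolute values: [5, 4]
||x||_1 = sum = 9.

9


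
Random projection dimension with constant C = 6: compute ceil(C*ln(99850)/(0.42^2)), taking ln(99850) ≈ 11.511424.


ln(99850) ≈ 11.511424.
eps^2 = 0.42^2 = 0.1764.
C*ln(N)/eps^2 ≈ 6*11.511424/0.1764 ≈ 391.545.
m = ceil(391.545) = 392.

392


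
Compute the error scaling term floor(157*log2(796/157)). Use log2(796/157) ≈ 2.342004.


log2(n/k) = log2(796/157) ≈ 2.342004.
k*log2(n/k) ≈ 157*2.342004 = 367.694628.
floor(367.694628) = 367.

367


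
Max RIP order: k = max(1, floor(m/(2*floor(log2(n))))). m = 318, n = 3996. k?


floor(log2(3996)) = 11.
2*11 = 22.
m/(2*floor(log2(n))) = 318/22 ≈ 14.4545.
floor = 14.
k = max(1, 14) = 14.

14


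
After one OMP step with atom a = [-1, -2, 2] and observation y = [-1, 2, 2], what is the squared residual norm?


a^T a = 9.
a^T y = 1.
coeff = 1/9 = 1/9.
||r||^2 = 80/9.

80/9


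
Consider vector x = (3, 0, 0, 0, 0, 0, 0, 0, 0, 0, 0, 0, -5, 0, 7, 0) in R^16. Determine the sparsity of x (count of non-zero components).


Non-zero positions: [0, 12, 14].
Sparsity = 3.

3


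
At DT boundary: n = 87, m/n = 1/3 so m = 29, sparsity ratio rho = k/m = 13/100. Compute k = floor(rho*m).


m = 1/3*87 = 29.
rho = 13/100.
rho*m = 13/100*29 = 3.77.
k = floor(3.77) = 3.

3


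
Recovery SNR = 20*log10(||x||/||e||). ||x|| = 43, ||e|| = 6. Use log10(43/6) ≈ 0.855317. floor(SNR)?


||x||/||e|| = 43/6.
log10(43/6) ≈ 0.855317.
20*log10(||x||/||e||) ≈ 20*0.855317 = 17.10634.
floor(17.10634) = 17.

17


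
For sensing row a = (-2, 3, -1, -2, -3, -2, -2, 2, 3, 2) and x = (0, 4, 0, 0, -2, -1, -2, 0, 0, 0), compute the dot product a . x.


Non-zero terms: ['3*4', '-3*-2', '-2*-1', '-2*-2']
Products: [12, 6, 2, 4]
y = sum = 24.

24


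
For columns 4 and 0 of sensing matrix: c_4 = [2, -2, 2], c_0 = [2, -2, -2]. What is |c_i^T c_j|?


Inner product: 2*2 + -2*-2 + 2*-2
Products: [4, 4, -4]
Sum = 4.
|dot| = 4.

4


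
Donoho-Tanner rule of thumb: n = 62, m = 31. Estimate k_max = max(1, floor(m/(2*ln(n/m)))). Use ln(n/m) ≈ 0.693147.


n/m = 62/31 = 2.
ln(n/m) ≈ 0.693147.
2*ln(n/m) ≈ 1.386294.
m/(2*ln(n/m)) ≈ 31/1.386294 ≈ 22.3618.
floor = 22.
k_max = max(1, 22) = 22.

22


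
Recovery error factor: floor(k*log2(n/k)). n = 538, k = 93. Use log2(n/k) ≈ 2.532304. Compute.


log2(n/k) = log2(538/93) ≈ 2.532304.
k*log2(n/k) ≈ 93*2.532304 = 235.504272.
floor(235.504272) = 235.

235


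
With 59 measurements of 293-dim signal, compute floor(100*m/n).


100*m/n = 100*59/293 ≈ 20.1365.
floor = 20.

20


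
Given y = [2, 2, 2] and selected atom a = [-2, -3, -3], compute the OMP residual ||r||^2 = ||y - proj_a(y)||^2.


a^T a = 22.
a^T y = -16.
coeff = -16/22 = -8/11.
||r||^2 = 4/11.

4/11


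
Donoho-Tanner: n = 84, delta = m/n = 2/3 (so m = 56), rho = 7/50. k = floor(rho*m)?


m = 2/3*84 = 56.
rho = 7/50.
rho*m = 7/50*56 = 7.84.
k = floor(7.84) = 7.

7


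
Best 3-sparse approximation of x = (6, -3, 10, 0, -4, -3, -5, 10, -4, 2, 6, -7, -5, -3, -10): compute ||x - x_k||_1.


Sorted |x_i| descending: [10, 10, 10, 7, 6, 6, 5, 5, 4, 4, 3, 3, 3, 2, 0]
Keep top 3: [10, 10, 10]
Tail entries: [7, 6, 6, 5, 5, 4, 4, 3, 3, 3, 2, 0]
L1 error = sum of tail = 48.

48


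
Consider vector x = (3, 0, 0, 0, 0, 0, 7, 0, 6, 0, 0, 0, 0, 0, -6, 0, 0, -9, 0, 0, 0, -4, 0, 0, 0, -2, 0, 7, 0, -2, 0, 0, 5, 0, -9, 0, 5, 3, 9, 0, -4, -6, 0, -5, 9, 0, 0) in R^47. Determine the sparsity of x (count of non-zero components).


Non-zero positions: [0, 6, 8, 14, 17, 21, 25, 27, 29, 32, 34, 36, 37, 38, 40, 41, 43, 44].
Sparsity = 18.

18


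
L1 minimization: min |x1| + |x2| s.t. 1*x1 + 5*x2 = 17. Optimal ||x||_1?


Axis intercepts:
  x1 = 17, x2 = 0: L1 = 17
  x1 = 0, x2 = 17/5: L1 = 17/5
x* = (0, 17/5)
||x*||_1 = 17/5.

17/5


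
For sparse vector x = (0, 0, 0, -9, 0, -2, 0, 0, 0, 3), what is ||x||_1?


Non-zero entries: [(3, -9), (5, -2), (9, 3)]
Absolute values: [9, 2, 3]
||x||_1 = sum = 14.

14


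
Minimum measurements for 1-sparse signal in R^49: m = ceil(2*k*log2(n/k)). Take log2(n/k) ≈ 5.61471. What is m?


log2(n/k) = log2(49/1) ≈ 5.61471.
2*k*log2(n/k) ≈ 2*1*5.61471 = 11.22942.
m = ceil(11.22942) = 12.

12


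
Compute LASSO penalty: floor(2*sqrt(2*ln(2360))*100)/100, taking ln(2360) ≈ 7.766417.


ln(2360) ≈ 7.766417.
2*ln(n) ≈ 15.532834.
sqrt(2*ln(n)) ≈ sqrt(15.532834) ≈ 3.941172.
lambda ≈ 2*3.941172 = 7.882344.
floor(lambda*100)/100 = 7.88.

7.88


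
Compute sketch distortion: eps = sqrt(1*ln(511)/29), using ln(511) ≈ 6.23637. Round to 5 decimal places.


ln(511) ≈ 6.23637.
1*ln(N)/m ≈ 1*6.23637/29 ≈ 0.21504724.
eps = sqrt(0.21504724) ≈ 0.4637319 ≈ 0.46373.

0.46373


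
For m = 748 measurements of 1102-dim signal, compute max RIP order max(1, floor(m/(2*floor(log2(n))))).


floor(log2(1102)) = 10.
2*10 = 20.
m/(2*floor(log2(n))) = 748/20 ≈ 37.4.
floor = 37.
k = max(1, 37) = 37.

37


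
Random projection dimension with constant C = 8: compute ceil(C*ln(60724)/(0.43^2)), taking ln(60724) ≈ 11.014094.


ln(60724) ≈ 11.014094.
eps^2 = 0.43^2 = 0.1849.
C*ln(N)/eps^2 ≈ 8*11.014094/0.1849 ≈ 476.5427.
m = ceil(476.5427) = 477.

477


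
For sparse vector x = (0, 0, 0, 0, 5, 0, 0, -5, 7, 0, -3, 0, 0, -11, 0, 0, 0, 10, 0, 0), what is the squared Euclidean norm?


Non-zero entries: [(4, 5), (7, -5), (8, 7), (10, -3), (13, -11), (17, 10)]
Squares: [25, 25, 49, 9, 121, 100]
||x||_2^2 = sum = 329.

329


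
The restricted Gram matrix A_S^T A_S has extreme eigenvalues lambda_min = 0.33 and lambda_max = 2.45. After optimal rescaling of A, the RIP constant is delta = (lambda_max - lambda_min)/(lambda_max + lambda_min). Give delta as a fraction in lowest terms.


lambda_max - lambda_min = 2.45 - 0.33 = 2.12.
lambda_max + lambda_min = 2.45 + 0.33 = 2.78.
delta = 2.12/2.78 = 212/278 = 106/139.

106/139


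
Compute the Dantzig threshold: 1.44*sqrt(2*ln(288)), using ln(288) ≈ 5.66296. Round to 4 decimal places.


ln(288) ≈ 5.66296.
2*ln(n) ≈ 11.32592.
sqrt(2*ln(n)) ≈ sqrt(11.32592) ≈ 3.3654.
threshold ≈ 1.44*3.3654 = 4.846176 ≈ 4.8462.

4.8462


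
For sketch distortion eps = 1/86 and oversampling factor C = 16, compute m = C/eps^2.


1/eps = 86.
(1/eps)^2 = 7396.
m = 16*7396 = 118336.

118336


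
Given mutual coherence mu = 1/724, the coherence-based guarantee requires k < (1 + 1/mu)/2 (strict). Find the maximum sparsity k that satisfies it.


1/mu = 724.
1 + 1/mu = 725.
(1 + 1/mu)/2 = 362.5 is not an integer, so k_max = floor(362.5) = 362.

362


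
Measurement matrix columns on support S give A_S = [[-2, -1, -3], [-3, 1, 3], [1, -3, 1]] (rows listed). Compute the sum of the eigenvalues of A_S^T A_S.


Sum of eigenvalues of A_S^T A_S = trace(A_S^T A_S) = sum of squared column norms of A_S.
A_S^T A_S diagonal: [14, 11, 19].
trace = 14 + 11 + 19 = 44.

44


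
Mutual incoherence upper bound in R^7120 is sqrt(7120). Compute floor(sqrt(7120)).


84^2 = 7056 <= 7120 < 7225 = 85^2, so 84 <= sqrt(7120) < 85.
floor(sqrt(7120)) = 84.

84


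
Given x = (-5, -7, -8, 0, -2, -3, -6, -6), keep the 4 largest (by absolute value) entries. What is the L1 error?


Sorted |x_i| descending: [8, 7, 6, 6, 5, 3, 2, 0]
Keep top 4: [8, 7, 6, 6]
Tail entries: [5, 3, 2, 0]
L1 error = sum of tail = 10.

10


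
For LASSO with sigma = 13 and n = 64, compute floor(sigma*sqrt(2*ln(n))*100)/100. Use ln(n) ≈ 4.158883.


ln(64) ≈ 4.158883.
2*ln(n) ≈ 8.317766.
sqrt(2*ln(n)) ≈ sqrt(8.317766) ≈ 2.884054.
lambda ≈ 13*2.884054 = 37.492702.
floor(lambda*100)/100 = 37.49.

37.49


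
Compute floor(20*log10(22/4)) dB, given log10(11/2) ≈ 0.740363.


||x||/||e|| = 22/4 = 11/2.
log10(11/2) ≈ 0.740363.
20*log10(||x||/||e||) ≈ 20*0.740363 = 14.80726.
floor(14.80726) = 14.

14


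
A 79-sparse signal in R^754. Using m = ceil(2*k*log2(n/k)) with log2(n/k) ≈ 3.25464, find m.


log2(n/k) = log2(754/79) ≈ 3.25464.
2*k*log2(n/k) ≈ 2*79*3.25464 = 514.23312.
m = ceil(514.23312) = 515.

515


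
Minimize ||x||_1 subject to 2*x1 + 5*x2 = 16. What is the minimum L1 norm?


Axis intercepts:
  x1 = 8, x2 = 0: L1 = 8
  x1 = 0, x2 = 16/5: L1 = 16/5
x* = (0, 16/5)
||x*||_1 = 16/5.

16/5


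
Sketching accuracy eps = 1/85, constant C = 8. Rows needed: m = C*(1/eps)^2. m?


1/eps = 85.
(1/eps)^2 = 7225.
m = 8*7225 = 57800.

57800


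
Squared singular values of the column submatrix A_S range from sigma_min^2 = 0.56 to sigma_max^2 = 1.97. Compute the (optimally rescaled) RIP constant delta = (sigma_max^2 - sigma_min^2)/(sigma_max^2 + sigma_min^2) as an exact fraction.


lambda_max - lambda_min = 1.97 - 0.56 = 1.41.
lambda_max + lambda_min = 1.97 + 0.56 = 2.53.
delta = 1.41/2.53 = 141/253.

141/253


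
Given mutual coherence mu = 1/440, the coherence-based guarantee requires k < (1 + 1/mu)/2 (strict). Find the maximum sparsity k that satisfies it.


1/mu = 440.
1 + 1/mu = 441.
(1 + 1/mu)/2 = 220.5 is not an integer, so k_max = floor(220.5) = 220.

220


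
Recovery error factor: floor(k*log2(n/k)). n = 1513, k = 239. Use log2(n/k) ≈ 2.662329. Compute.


log2(n/k) = log2(1513/239) ≈ 2.662329.
k*log2(n/k) ≈ 239*2.662329 = 636.296631.
floor(636.296631) = 636.

636


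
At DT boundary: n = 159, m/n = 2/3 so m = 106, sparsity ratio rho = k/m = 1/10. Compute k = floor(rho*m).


m = 2/3*159 = 106.
rho = 1/10.
rho*m = 1/10*106 = 10.6.
k = floor(10.6) = 10.

10


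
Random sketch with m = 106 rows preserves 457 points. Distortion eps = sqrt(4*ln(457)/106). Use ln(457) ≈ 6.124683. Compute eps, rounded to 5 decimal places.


ln(457) ≈ 6.124683.
4*ln(N)/m ≈ 4*6.124683/106 ≈ 0.23112011.
eps = sqrt(0.23112011) ≈ 0.4807495 ≈ 0.48075.

0.48075
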